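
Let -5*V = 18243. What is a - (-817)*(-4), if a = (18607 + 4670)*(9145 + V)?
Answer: 639682174/5 ≈ 1.2794e+8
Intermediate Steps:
V = -18243/5 (V = -1/5*18243 = -18243/5 ≈ -3648.6)
a = 639698514/5 (a = (18607 + 4670)*(9145 - 18243/5) = 23277*(27482/5) = 639698514/5 ≈ 1.2794e+8)
a - (-817)*(-4) = 639698514/5 - (-817)*(-4) = 639698514/5 - 1*3268 = 639698514/5 - 3268 = 639682174/5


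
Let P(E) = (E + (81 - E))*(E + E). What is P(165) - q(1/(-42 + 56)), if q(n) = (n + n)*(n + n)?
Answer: 1309769/49 ≈ 26730.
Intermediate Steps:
P(E) = 162*E (P(E) = 81*(2*E) = 162*E)
q(n) = 4*n² (q(n) = (2*n)*(2*n) = 4*n²)
P(165) - q(1/(-42 + 56)) = 162*165 - 4*(1/(-42 + 56))² = 26730 - 4*(1/14)² = 26730 - 4/196 = 26730 - 1*1/49 = 26730 - 1/49 = 1309769/49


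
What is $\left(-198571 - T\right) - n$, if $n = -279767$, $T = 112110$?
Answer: $-30914$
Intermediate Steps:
$\left(-198571 - T\right) - n = \left(-198571 - 112110\right) - -279767 = \left(-198571 - 112110\right) + 279767 = -310681 + 279767 = -30914$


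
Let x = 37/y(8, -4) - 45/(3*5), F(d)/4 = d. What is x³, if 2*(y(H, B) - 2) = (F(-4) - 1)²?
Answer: -521660125/25153757 ≈ -20.739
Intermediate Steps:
F(d) = 4*d
y(H, B) = 293/2 (y(H, B) = 2 + (4*(-4) - 1)²/2 = 2 + (-16 - 1)²/2 = 2 + (½)*(-17)² = 2 + (½)*289 = 2 + 289/2 = 293/2)
x = -805/293 (x = 37/(293/2) - 45/(3*5) = 37*(2/293) - 45/15 = 74/293 - 45*1/15 = 74/293 - 3 = -805/293 ≈ -2.7474)
x³ = (-805/293)³ = -521660125/25153757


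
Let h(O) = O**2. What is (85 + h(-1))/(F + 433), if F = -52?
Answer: 86/381 ≈ 0.22572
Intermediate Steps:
(85 + h(-1))/(F + 433) = (85 + (-1)**2)/(-52 + 433) = (85 + 1)/381 = 86*(1/381) = 86/381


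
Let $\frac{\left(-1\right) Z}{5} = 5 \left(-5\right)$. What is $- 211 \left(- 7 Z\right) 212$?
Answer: $39140500$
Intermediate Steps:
$Z = 125$ ($Z = - 5 \cdot 5 \left(-5\right) = \left(-5\right) \left(-25\right) = 125$)
$- 211 \left(- 7 Z\right) 212 = - 211 \left(\left(-7\right) 125\right) 212 = \left(-211\right) \left(-875\right) 212 = 184625 \cdot 212 = 39140500$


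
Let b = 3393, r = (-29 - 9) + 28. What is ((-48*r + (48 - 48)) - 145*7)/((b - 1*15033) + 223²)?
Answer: -535/38089 ≈ -0.014046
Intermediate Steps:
r = -10 (r = -38 + 28 = -10)
((-48*r + (48 - 48)) - 145*7)/((b - 1*15033) + 223²) = ((-48*(-10) + (48 - 48)) - 145*7)/((3393 - 1*15033) + 223²) = ((480 + 0) - 1015)/((3393 - 15033) + 49729) = (480 - 1015)/(-11640 + 49729) = -535/38089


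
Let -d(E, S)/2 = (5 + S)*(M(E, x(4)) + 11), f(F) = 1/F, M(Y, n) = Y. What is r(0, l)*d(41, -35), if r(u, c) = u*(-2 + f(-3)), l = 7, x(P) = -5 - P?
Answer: 0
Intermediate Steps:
f(F) = 1/F
r(u, c) = -7*u/3 (r(u, c) = u*(-2 + 1/(-3)) = u*(-2 - 1/3) = u*(-7/3) = -7*u/3)
d(E, S) = -2*(5 + S)*(11 + E) (d(E, S) = -2*(5 + S)*(E + 11) = -2*(5 + S)*(11 + E))
r(0, l)*d(41, -35) = (-7/3*0)*(-110 - 22*(-35) - 10*41 - 2*41*(-35)) = 0*(-110 + 770 - 410 + 2870) = 0*3120 = 0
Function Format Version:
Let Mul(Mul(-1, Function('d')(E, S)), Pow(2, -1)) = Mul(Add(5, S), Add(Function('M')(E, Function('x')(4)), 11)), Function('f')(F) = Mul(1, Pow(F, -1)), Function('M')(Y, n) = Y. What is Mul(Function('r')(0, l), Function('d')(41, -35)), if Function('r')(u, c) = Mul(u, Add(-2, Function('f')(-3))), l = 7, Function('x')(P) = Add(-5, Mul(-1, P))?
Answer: 0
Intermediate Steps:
Function('f')(F) = Pow(F, -1)
Function('r')(u, c) = Mul(Rational(-7, 3), u) (Function('r')(u, c) = Mul(u, Add(-2, Pow(-3, -1))) = Mul(u, Add(-2, Rational(-1, 3))) = Mul(u, Rational(-7, 3)) = Mul(Rational(-7, 3), u))
Function('d')(E, S) = Mul(-2, Add(5, S), Add(11, E)) (Function('d')(E, S) = Mul(-2, Mul(Add(5, S), Add(E, 11))) = Mul(-2, Mul(Add(5, S), Add(11, E))) = Mul(-2, Add(5, S), Add(11, E)))
Mul(Function('r')(0, l), Function('d')(41, -35)) = Mul(Mul(Rational(-7, 3), 0), Add(-110, Mul(-22, -35), Mul(-10, 41), Mul(-2, 41, -35))) = Mul(0, Add(-110, 770, -410, 2870)) = Mul(0, 3120) = 0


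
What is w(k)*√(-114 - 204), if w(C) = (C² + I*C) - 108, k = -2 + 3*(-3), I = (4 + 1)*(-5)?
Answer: 288*I*√318 ≈ 5135.8*I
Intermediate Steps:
I = -25 (I = 5*(-5) = -25)
k = -11 (k = -2 - 9 = -11)
w(C) = -108 + C² - 25*C (w(C) = (C² - 25*C) - 108 = -108 + C² - 25*C)
w(k)*√(-114 - 204) = (-108 + (-11)² - 25*(-11))*√(-114 - 204) = (-108 + 121 + 275)*√(-318) = 288*(I*√318) = 288*I*√318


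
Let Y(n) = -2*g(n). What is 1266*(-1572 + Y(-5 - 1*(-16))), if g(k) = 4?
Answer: -2000280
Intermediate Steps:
Y(n) = -8 (Y(n) = -2*4 = -8)
1266*(-1572 + Y(-5 - 1*(-16))) = 1266*(-1572 - 8) = 1266*(-1580) = -2000280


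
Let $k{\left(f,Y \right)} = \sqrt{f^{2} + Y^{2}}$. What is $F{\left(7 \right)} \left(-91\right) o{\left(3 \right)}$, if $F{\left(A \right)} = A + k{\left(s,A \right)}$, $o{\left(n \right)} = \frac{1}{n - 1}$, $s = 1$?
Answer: $- \frac{637}{2} - \frac{455 \sqrt{2}}{2} \approx -640.23$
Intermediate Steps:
$o{\left(n \right)} = \frac{1}{-1 + n}$
$k{\left(f,Y \right)} = \sqrt{Y^{2} + f^{2}}$
$F{\left(A \right)} = A + \sqrt{1 + A^{2}}$ ($F{\left(A \right)} = A + \sqrt{A^{2} + 1^{2}} = A + \sqrt{A^{2} + 1} = A + \sqrt{1 + A^{2}}$)
$F{\left(7 \right)} \left(-91\right) o{\left(3 \right)} = \frac{\left(7 + \sqrt{1 + 7^{2}}\right) \left(-91\right)}{-1 + 3} = \frac{\left(7 + \sqrt{1 + 49}\right) \left(-91\right)}{2} = \left(7 + \sqrt{50}\right) \left(-91\right) \frac{1}{2} = \left(7 + 5 \sqrt{2}\right) \left(-91\right) \frac{1}{2} = \left(-637 - 455 \sqrt{2}\right) \frac{1}{2} = - \frac{637}{2} - \frac{455 \sqrt{2}}{2}$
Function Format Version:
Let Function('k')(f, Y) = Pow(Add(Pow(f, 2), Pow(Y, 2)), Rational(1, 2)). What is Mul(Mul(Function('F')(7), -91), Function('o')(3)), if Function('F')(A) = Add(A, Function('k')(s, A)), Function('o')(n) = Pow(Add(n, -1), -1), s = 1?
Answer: Add(Rational(-637, 2), Mul(Rational(-455, 2), Pow(2, Rational(1, 2)))) ≈ -640.23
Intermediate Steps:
Function('o')(n) = Pow(Add(-1, n), -1)
Function('k')(f, Y) = Pow(Add(Pow(Y, 2), Pow(f, 2)), Rational(1, 2))
Function('F')(A) = Add(A, Pow(Add(1, Pow(A, 2)), Rational(1, 2))) (Function('F')(A) = Add(A, Pow(Add(Pow(A, 2), Pow(1, 2)), Rational(1, 2))) = Add(A, Pow(Add(Pow(A, 2), 1), Rational(1, 2))) = Add(A, Pow(Add(1, Pow(A, 2)), Rational(1, 2))))
Mul(Mul(Function('F')(7), -91), Function('o')(3)) = Mul(Mul(Add(7, Pow(Add(1, Pow(7, 2)), Rational(1, 2))), -91), Pow(Add(-1, 3), -1)) = Mul(Mul(Add(7, Pow(Add(1, 49), Rational(1, 2))), -91), Pow(2, -1)) = Mul(Mul(Add(7, Pow(50, Rational(1, 2))), -91), Rational(1, 2)) = Mul(Mul(Add(7, Mul(5, Pow(2, Rational(1, 2)))), -91), Rational(1, 2)) = Mul(Add(-637, Mul(-455, Pow(2, Rational(1, 2)))), Rational(1, 2)) = Add(Rational(-637, 2), Mul(Rational(-455, 2), Pow(2, Rational(1, 2))))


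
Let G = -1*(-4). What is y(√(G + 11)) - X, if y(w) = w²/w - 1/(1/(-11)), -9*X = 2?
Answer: 101/9 + √15 ≈ 15.095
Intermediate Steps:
X = -2/9 (X = -⅑*2 = -2/9 ≈ -0.22222)
G = 4
y(w) = 11 + w (y(w) = w - 1/(-1/11) = w - 1*(-11) = w + 11 = 11 + w)
y(√(G + 11)) - X = (11 + √(4 + 11)) - 1*(-2/9) = (11 + √15) + 2/9 = 101/9 + √15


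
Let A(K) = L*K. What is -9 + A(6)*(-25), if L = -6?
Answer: 891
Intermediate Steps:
A(K) = -6*K
-9 + A(6)*(-25) = -9 - 6*6*(-25) = -9 - 36*(-25) = -9 + 900 = 891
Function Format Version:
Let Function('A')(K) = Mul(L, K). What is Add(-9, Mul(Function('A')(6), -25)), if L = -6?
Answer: 891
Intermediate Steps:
Function('A')(K) = Mul(-6, K)
Add(-9, Mul(Function('A')(6), -25)) = Add(-9, Mul(Mul(-6, 6), -25)) = Add(-9, Mul(-36, -25)) = Add(-9, 900) = 891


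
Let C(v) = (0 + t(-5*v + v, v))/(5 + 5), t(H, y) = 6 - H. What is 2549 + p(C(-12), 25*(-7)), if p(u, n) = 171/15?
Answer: 12802/5 ≈ 2560.4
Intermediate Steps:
C(v) = 3/5 + 2*v/5 (C(v) = (0 + (6 - (-5*v + v)))/(5 + 5) = (0 + (6 - (-4)*v))/10 = (0 + (6 + 4*v))*(1/10) = (6 + 4*v)*(1/10) = 3/5 + 2*v/5)
p(u, n) = 57/5 (p(u, n) = 171*(1/15) = 57/5)
2549 + p(C(-12), 25*(-7)) = 2549 + 57/5 = 12802/5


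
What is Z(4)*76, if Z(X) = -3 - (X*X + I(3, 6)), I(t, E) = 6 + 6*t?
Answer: -3268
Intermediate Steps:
Z(X) = -27 - X² (Z(X) = -3 - (X*X + (6 + 6*3)) = -3 - (X² + (6 + 18)) = -3 - (X² + 24) = -3 - (24 + X²) = -3 + (-24 - X²) = -27 - X²)
Z(4)*76 = (-27 - 1*4²)*76 = (-27 - 1*16)*76 = (-27 - 16)*76 = -43*76 = -3268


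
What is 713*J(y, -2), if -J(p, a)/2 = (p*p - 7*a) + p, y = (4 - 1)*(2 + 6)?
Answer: -875564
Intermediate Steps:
y = 24 (y = 3*8 = 24)
J(p, a) = -2*p - 2*p**2 + 14*a (J(p, a) = -2*((p*p - 7*a) + p) = -2*((p**2 - 7*a) + p) = -2*(p + p**2 - 7*a) = -2*p - 2*p**2 + 14*a)
713*J(y, -2) = 713*(-2*24 - 2*24**2 + 14*(-2)) = 713*(-48 - 2*576 - 28) = 713*(-48 - 1152 - 28) = 713*(-1228) = -875564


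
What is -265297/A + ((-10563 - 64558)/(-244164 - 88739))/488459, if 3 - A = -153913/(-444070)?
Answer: -19157092596974650593893/191602246521449669 ≈ -99984.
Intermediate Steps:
A = 1178297/444070 (A = 3 - (-153913)/(-444070) = 3 - (-153913)*(-1)/444070 = 3 - 1*153913/444070 = 3 - 153913/444070 = 1178297/444070 ≈ 2.6534)
-265297/A + ((-10563 - 64558)/(-244164 - 88739))/488459 = -265297/1178297/444070 + ((-10563 - 64558)/(-244164 - 88739))/488459 = -265297*444070/1178297 - 75121/(-332903)*(1/488459) = -117810438790/1178297 - 75121*(-1/332903)*(1/488459) = -117810438790/1178297 + (75121/332903)*(1/488459) = -117810438790/1178297 + 75121/162609466477 = -19157092596974650593893/191602246521449669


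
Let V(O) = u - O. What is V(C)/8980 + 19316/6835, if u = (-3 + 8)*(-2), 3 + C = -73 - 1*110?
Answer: 8733032/3068915 ≈ 2.8456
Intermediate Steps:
C = -186 (C = -3 + (-73 - 1*110) = -3 + (-73 - 110) = -3 - 183 = -186)
u = -10 (u = 5*(-2) = -10)
V(O) = -10 - O
V(C)/8980 + 19316/6835 = (-10 - 1*(-186))/8980 + 19316/6835 = (-10 + 186)*(1/8980) + 19316*(1/6835) = 176*(1/8980) + 19316/6835 = 44/2245 + 19316/6835 = 8733032/3068915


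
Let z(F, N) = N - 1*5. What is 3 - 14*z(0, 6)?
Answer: -11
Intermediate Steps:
z(F, N) = -5 + N (z(F, N) = N - 5 = -5 + N)
3 - 14*z(0, 6) = 3 - 14*(-5 + 6) = 3 - 14*1 = 3 - 14 = -11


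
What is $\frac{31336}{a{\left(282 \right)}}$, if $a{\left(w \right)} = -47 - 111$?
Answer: $- \frac{15668}{79} \approx -198.33$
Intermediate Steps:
$a{\left(w \right)} = -158$
$\frac{31336}{a{\left(282 \right)}} = \frac{31336}{-158} = 31336 \left(- \frac{1}{158}\right) = - \frac{15668}{79}$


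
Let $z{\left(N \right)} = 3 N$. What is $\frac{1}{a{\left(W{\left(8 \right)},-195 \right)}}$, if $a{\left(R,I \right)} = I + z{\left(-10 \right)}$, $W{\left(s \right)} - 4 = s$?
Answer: $- \frac{1}{225} \approx -0.0044444$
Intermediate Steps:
$W{\left(s \right)} = 4 + s$
$a{\left(R,I \right)} = -30 + I$ ($a{\left(R,I \right)} = I + 3 \left(-10\right) = I - 30 = -30 + I$)
$\frac{1}{a{\left(W{\left(8 \right)},-195 \right)}} = \frac{1}{-30 - 195} = \frac{1}{-225} = - \frac{1}{225}$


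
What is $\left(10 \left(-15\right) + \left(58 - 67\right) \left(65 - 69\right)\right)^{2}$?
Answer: $12996$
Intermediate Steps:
$\left(10 \left(-15\right) + \left(58 - 67\right) \left(65 - 69\right)\right)^{2} = \left(-150 - -36\right)^{2} = \left(-150 + 36\right)^{2} = \left(-114\right)^{2} = 12996$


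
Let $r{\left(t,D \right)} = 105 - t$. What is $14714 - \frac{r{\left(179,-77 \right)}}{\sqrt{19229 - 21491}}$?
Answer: $14714 - \frac{37 i \sqrt{2262}}{1131} \approx 14714.0 - 1.5559 i$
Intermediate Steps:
$14714 - \frac{r{\left(179,-77 \right)}}{\sqrt{19229 - 21491}} = 14714 - \frac{105 - 179}{\sqrt{19229 - 21491}} = 14714 - \frac{105 - 179}{\sqrt{-2262}} = 14714 - - \frac{74}{i \sqrt{2262}} = 14714 - - 74 \left(- \frac{i \sqrt{2262}}{2262}\right) = 14714 - \frac{37 i \sqrt{2262}}{1131}$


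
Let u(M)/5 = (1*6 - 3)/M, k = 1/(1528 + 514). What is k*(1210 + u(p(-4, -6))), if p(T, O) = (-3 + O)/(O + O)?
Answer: 615/1021 ≈ 0.60235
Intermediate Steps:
k = 1/2042 ≈ 0.00048972
p(T, O) = (-3 + O)/(2*O) (p(T, O) = (-3 + O)/((2*O)) = (-3 + O)*(1/(2*O)) = (-3 + O)/(2*O))
u(M) = 15/M (u(M) = 5*((1*6 - 3)/M) = 5*((6 - 3)/M) = 5*(3/M) = 15/M)
k*(1210 + u(p(-4, -6))) = (1210 + 15/(((½)*(-3 - 6)/(-6))))/2042 = (1210 + 15/(((½)*(-⅙)*(-9))))/2042 = (1210 + 15/(¾))/2042 = (1210 + 15*(4/3))/2042 = (1210 + 20)/2042 = (1/2042)*1230 = 615/1021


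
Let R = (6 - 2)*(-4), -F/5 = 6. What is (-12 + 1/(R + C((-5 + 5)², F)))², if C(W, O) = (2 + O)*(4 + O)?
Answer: 72982849/506944 ≈ 143.97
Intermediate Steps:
F = -30 (F = -5*6 = -30)
R = -16 (R = 4*(-4) = -16)
(-12 + 1/(R + C((-5 + 5)², F)))² = (-12 + 1/(-16 + (8 + (-30)² + 6*(-30))))² = (-12 + 1/(-16 + (8 + 900 - 180)))² = (-12 + 1/(-16 + 728))² = (-12 + 1/712)² = (-8543/712)² = 72982849/506944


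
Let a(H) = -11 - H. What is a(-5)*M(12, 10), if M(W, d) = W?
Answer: -72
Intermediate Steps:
a(-5)*M(12, 10) = (-11 - 1*(-5))*12 = (-11 + 5)*12 = -6*12 = -72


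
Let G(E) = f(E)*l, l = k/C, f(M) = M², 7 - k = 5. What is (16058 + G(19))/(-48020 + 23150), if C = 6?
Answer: -9707/14922 ≈ -0.65052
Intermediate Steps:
k = 2 (k = 7 - 1*5 = 7 - 5 = 2)
l = ⅓ (l = 2/6 = 2*(⅙) = ⅓ ≈ 0.33333)
G(E) = E²/3 (G(E) = E²*(⅓) = E²/3)
(16058 + G(19))/(-48020 + 23150) = (16058 + (⅓)*19²)/(-48020 + 23150) = (16058 + (⅓)*361)/(-24870) = (16058 + 361/3)*(-1/24870) = (48535/3)*(-1/24870) = -9707/14922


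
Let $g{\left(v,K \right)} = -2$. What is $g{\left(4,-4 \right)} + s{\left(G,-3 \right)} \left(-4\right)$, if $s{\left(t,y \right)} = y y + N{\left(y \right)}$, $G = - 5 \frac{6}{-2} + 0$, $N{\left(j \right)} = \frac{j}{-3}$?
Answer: $-42$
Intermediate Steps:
$N{\left(j \right)} = - \frac{j}{3}$ ($N{\left(j \right)} = j \left(- \frac{1}{3}\right) = - \frac{j}{3}$)
$G = 15$ ($G = - 5 \cdot 6 \left(- \frac{1}{2}\right) + 0 = \left(-5\right) \left(-3\right) + 0 = 15 + 0 = 15$)
$s{\left(t,y \right)} = y^{2} - \frac{y}{3}$ ($s{\left(t,y \right)} = y y - \frac{y}{3} = y^{2} - \frac{y}{3}$)
$g{\left(4,-4 \right)} + s{\left(G,-3 \right)} \left(-4\right) = -2 + - 3 \left(- \frac{1}{3} - 3\right) \left(-4\right) = -2 + \left(-3\right) \left(- \frac{10}{3}\right) \left(-4\right) = -2 + 10 \left(-4\right) = -2 - 40 = -42$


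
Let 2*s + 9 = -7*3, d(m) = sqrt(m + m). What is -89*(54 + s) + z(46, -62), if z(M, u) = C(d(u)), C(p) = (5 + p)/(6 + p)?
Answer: (-6940*sqrt(31) + 20821*I)/(2*(sqrt(31) - 3*I)) ≈ -3470.0 + 0.069597*I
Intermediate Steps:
d(m) = sqrt(2)*sqrt(m) (d(m) = sqrt(2*m) = sqrt(2)*sqrt(m))
s = -15 (s = -9/2 + (-7*3)/2 = -9/2 + (1/2)*(-21) = -9/2 - 21/2 = -15)
C(p) = (5 + p)/(6 + p)
z(M, u) = (5 + sqrt(2)*sqrt(u))/(6 + sqrt(2)*sqrt(u))
-89*(54 + s) + z(46, -62) = -89*(54 - 15) + (5 + sqrt(2)*sqrt(-62))/(6 + sqrt(2)*sqrt(-62)) = -89*39 + (5 + sqrt(2)*(I*sqrt(62)))/(6 + sqrt(2)*(I*sqrt(62))) = -3471 + (5 + 2*I*sqrt(31))/(6 + 2*I*sqrt(31))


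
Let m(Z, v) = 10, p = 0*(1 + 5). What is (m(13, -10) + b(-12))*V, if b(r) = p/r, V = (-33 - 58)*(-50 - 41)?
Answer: 82810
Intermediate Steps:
p = 0 (p = 0*6 = 0)
V = 8281 (V = -91*(-91) = 8281)
b(r) = 0 (b(r) = 0/r = 0)
(m(13, -10) + b(-12))*V = (10 + 0)*8281 = 10*8281 = 82810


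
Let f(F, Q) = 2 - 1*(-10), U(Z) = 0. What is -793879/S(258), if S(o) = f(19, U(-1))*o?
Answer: -793879/3096 ≈ -256.42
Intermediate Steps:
f(F, Q) = 12 (f(F, Q) = 2 + 10 = 12)
S(o) = 12*o
-793879/S(258) = -793879/(12*258) = -793879/3096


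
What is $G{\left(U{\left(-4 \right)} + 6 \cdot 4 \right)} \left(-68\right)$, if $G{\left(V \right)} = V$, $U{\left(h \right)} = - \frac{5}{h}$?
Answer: $-1717$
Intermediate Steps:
$G{\left(U{\left(-4 \right)} + 6 \cdot 4 \right)} \left(-68\right) = \left(- \frac{5}{-4} + 6 \cdot 4\right) \left(-68\right) = \left(\left(-5\right) \left(- \frac{1}{4}\right) + 24\right) \left(-68\right) = \left(\frac{5}{4} + 24\right) \left(-68\right) = \frac{101}{4} \left(-68\right) = -1717$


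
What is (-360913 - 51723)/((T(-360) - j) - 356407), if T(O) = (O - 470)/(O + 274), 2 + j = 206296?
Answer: 4435837/6048932 ≈ 0.73333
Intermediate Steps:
j = 206294 (j = -2 + 206296 = 206294)
T(O) = (-470 + O)/(274 + O)
(-360913 - 51723)/((T(-360) - j) - 356407) = (-360913 - 51723)/(((-470 - 360)/(274 - 360) - 1*206294) - 356407) = -412636/((-830/(-86) - 206294) - 356407) = -412636/((-1/86*(-830) - 206294) - 356407) = -412636/((415/43 - 206294) - 356407) = -412636/(-8870227/43 - 356407) = -412636/(-24195728/43) = -412636*(-43/24195728) = 4435837/6048932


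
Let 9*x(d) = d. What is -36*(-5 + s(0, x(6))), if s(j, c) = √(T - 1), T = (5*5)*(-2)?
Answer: 180 - 36*I*√51 ≈ 180.0 - 257.09*I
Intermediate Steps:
T = -50 (T = 25*(-2) = -50)
x(d) = d/9
s(j, c) = I*√51 (s(j, c) = √(-50 - 1) = √(-51) = I*√51)
-36*(-5 + s(0, x(6))) = -36*(-5 + I*√51) = 180 - 36*I*√51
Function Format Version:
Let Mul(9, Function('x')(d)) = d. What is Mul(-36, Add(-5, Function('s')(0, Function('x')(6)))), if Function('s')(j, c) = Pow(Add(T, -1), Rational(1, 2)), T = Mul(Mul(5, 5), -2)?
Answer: Add(180, Mul(-36, I, Pow(51, Rational(1, 2)))) ≈ Add(180.00, Mul(-257.09, I))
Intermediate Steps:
T = -50 (T = Mul(25, -2) = -50)
Function('x')(d) = Mul(Rational(1, 9), d)
Function('s')(j, c) = Mul(I, Pow(51, Rational(1, 2))) (Function('s')(j, c) = Pow(Add(-50, -1), Rational(1, 2)) = Pow(-51, Rational(1, 2)) = Mul(I, Pow(51, Rational(1, 2))))
Mul(-36, Add(-5, Function('s')(0, Function('x')(6)))) = Mul(-36, Add(-5, Mul(I, Pow(51, Rational(1, 2))))) = Add(180, Mul(-36, I, Pow(51, Rational(1, 2))))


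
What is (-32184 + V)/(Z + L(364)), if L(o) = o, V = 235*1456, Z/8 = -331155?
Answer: -77494/662219 ≈ -0.11702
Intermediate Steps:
Z = -2649240 (Z = 8*(-331155) = -2649240)
V = 342160
(-32184 + V)/(Z + L(364)) = (-32184 + 342160)/(-2649240 + 364) = 309976/(-2648876) = 309976*(-1/2648876) = -77494/662219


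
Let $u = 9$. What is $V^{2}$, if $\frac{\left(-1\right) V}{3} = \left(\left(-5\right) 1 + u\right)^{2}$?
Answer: $2304$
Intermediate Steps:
$V = -48$ ($V = - 3 \left(\left(-5\right) 1 + 9\right)^{2} = - 3 \left(-5 + 9\right)^{2} = - 3 \cdot 4^{2} = \left(-3\right) 16 = -48$)
$V^{2} = \left(-48\right)^{2} = 2304$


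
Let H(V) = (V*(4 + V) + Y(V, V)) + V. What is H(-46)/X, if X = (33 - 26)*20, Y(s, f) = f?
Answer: 92/7 ≈ 13.143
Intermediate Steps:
X = 140 (X = 7*20 = 140)
H(V) = 2*V + V*(4 + V) (H(V) = (V*(4 + V) + V) + V = (V + V*(4 + V)) + V = 2*V + V*(4 + V))
H(-46)/X = -46*(6 - 46)/140 = -46*(-40)*(1/140) = 1840*(1/140) = 92/7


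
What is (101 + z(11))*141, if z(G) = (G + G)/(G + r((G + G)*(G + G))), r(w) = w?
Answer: 213709/15 ≈ 14247.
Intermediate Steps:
z(G) = 2*G/(G + 4*G²) (z(G) = (G + G)/(G + (G + G)*(G + G)) = (2*G)/(G + (2*G)*(2*G)) = (2*G)/(G + 4*G²) = 2*G/(G + 4*G²))
(101 + z(11))*141 = (101 + 2/(1 + 4*11))*141 = (101 + 2/(1 + 44))*141 = (101 + 2/45)*141 = (4547/45)*141 = 213709/15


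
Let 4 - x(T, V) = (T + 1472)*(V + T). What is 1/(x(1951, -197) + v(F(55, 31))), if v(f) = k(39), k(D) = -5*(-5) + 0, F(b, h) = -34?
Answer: -1/6003913 ≈ -1.6656e-7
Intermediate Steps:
x(T, V) = 4 - (1472 + T)*(T + V) (x(T, V) = 4 - (T + 1472)*(V + T) = 4 - (1472 + T)*(T + V))
k(D) = 25 (k(D) = 25 + 0 = 25)
v(f) = 25
1/(x(1951, -197) + v(F(55, 31))) = 1/((4 - 1*1951² - 1472*1951 - 1472*(-197) - 1*1951*(-197)) + 25) = 1/((4 - 1*3806401 - 2871872 + 289984 + 384347) + 25) = 1/((4 - 3806401 - 2871872 + 289984 + 384347) + 25) = 1/(-6003938 + 25) = 1/(-6003913) = -1/6003913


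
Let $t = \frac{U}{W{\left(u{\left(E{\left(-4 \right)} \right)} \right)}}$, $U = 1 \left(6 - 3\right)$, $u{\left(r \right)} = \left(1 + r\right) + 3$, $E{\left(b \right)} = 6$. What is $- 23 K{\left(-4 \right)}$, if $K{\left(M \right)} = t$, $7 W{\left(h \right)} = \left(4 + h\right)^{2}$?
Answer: $- \frac{69}{28} \approx -2.4643$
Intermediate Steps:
$u{\left(r \right)} = 4 + r$
$U = 3$ ($U = 1 \cdot 3 = 3$)
$W{\left(h \right)} = \frac{\left(4 + h\right)^{2}}{7}$
$t = \frac{3}{28}$ ($t = \frac{3}{\frac{1}{7} \left(4 + \left(4 + 6\right)\right)^{2}} = \frac{3}{\frac{1}{7} \left(4 + 10\right)^{2}} = \frac{3}{\frac{1}{7} \cdot 14^{2}} = \frac{3}{\frac{1}{7} \cdot 196} = \frac{3}{28} \approx 0.10714$)
$K{\left(M \right)} = \frac{3}{28}$
$- 23 K{\left(-4 \right)} = \left(-23\right) \frac{3}{28} = - \frac{69}{28}$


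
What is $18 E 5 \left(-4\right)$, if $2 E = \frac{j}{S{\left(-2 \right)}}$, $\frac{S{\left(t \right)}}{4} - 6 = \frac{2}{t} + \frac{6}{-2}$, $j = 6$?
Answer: $-135$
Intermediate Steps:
$S{\left(t \right)} = 12 + \frac{8}{t}$ ($S{\left(t \right)} = 24 + 4 \left(\frac{2}{t} + \frac{6}{-2}\right) = 24 + 4 \left(\frac{2}{t} + 6 \left(- \frac{1}{2}\right)\right) = 24 + 4 \left(\frac{2}{t} - 3\right) = 24 + 4 \left(-3 + \frac{2}{t}\right) = 24 - \left(12 - \frac{8}{t}\right) = 12 + \frac{8}{t}$)
$E = \frac{3}{8}$ ($E = \frac{6 \frac{1}{12 + \frac{8}{-2}}}{2} = \frac{6 \frac{1}{12 + 8 \left(- \frac{1}{2}\right)}}{2} = \frac{6 \frac{1}{12 - 4}}{2} = \frac{6 \cdot \frac{1}{8}}{2} = \frac{1}{2} \cdot \frac{3}{4} = \frac{3}{8} \approx 0.375$)
$18 E 5 \left(-4\right) = 18 \cdot \frac{3}{8} \cdot 5 \left(-4\right) = 18 \cdot \frac{15}{8} \left(-4\right) = 18 \left(- \frac{15}{2}\right) = -135$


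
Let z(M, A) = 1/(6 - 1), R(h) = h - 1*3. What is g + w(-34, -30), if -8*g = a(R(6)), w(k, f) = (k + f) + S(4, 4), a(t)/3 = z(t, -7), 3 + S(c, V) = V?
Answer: -2523/40 ≈ -63.075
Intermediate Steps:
S(c, V) = -3 + V
R(h) = -3 + h (R(h) = h - 3 = -3 + h)
z(M, A) = ⅕ (z(M, A) = 1/5 = ⅕)
a(t) = ⅗ (a(t) = 3*(⅕) = ⅗)
w(k, f) = 1 + f + k (w(k, f) = (k + f) + (-3 + 4) = (f + k) + 1 = 1 + f + k)
g = -3/40 (g = -⅛*⅗ = -3/40 ≈ -0.075000)
g + w(-34, -30) = -3/40 + (1 - 30 - 34) = -3/40 - 63 = -2523/40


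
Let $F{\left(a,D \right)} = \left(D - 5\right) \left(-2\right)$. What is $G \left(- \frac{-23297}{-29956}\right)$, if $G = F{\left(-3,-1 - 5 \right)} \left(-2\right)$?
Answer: $\frac{256267}{7489} \approx 34.219$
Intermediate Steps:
$F{\left(a,D \right)} = 10 - 2 D$ ($F{\left(a,D \right)} = \left(-5 + D\right) \left(-2\right) = 10 - 2 D$)
$G = -44$ ($G = \left(10 - 2 \left(-1 - 5\right)\right) \left(-2\right) = \left(10 - -12\right) \left(-2\right) = \left(10 + 12\right) \left(-2\right) = 22 \left(-2\right) = -44$)
$G \left(- \frac{-23297}{-29956}\right) = - 44 \left(- \frac{-23297}{-29956}\right) = - 44 \left(- \frac{\left(-23297\right) \left(-1\right)}{29956}\right) = - 44 \left(\left(-1\right) \frac{23297}{29956}\right) = \left(-44\right) \left(- \frac{23297}{29956}\right) = \frac{256267}{7489}$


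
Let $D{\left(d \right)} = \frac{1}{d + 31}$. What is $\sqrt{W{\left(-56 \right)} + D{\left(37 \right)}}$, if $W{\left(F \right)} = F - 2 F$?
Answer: $\frac{\sqrt{64753}}{34} \approx 7.4843$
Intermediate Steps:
$D{\left(d \right)} = \frac{1}{31 + d}$
$W{\left(F \right)} = - F$
$\sqrt{W{\left(-56 \right)} + D{\left(37 \right)}} = \sqrt{\left(-1\right) \left(-56\right) + \frac{1}{31 + 37}} = \sqrt{56 + \frac{1}{68}} = \sqrt{\frac{3809}{68}} = \frac{\sqrt{64753}}{34}$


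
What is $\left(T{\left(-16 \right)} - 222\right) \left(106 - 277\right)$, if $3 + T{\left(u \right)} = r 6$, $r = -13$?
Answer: $51813$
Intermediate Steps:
$T{\left(u \right)} = -81$ ($T{\left(u \right)} = -3 - 78 = -81$)
$\left(T{\left(-16 \right)} - 222\right) \left(106 - 277\right) = \left(-81 - 222\right) \left(106 - 277\right) = \left(-303\right) \left(-171\right) = 51813$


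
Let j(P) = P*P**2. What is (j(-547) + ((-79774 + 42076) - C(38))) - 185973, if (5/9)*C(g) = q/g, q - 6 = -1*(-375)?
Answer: -31139292289/190 ≈ -1.6389e+8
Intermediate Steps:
j(P) = P**3
q = 381 (q = 6 - 1*(-375) = 6 + 375 = 381)
C(g) = 3429/(5*g) (C(g) = 9*(381/g)/5 = 3429/(5*g))
(j(-547) + ((-79774 + 42076) - C(38))) - 185973 = ((-547)**3 + ((-79774 + 42076) - 3429/(5*38))) - 185973 = (-163667323 + (-37698 - 3429/(5*38))) - 185973 = (-163667323 + (-37698 - 1*3429/190)) - 185973 = (-163667323 + (-37698 - 3429/190)) - 185973 = (-163667323 - 7166049/190) - 185973 = -31103957419/190 - 185973 = -31139292289/190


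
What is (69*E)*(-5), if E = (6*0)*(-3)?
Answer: 0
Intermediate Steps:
E = 0 (E = 0*(-3) = 0)
(69*E)*(-5) = (69*0)*(-5) = 0*(-5) = 0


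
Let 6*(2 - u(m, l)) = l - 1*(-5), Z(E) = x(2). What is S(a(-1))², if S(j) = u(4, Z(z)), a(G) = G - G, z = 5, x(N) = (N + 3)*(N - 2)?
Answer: 49/36 ≈ 1.3611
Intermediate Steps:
x(N) = (-2 + N)*(3 + N) (x(N) = (3 + N)*(-2 + N) = (-2 + N)*(3 + N))
Z(E) = 0 (Z(E) = -6 + 2 + 2² = -6 + 2 + 4 = 0)
a(G) = 0
u(m, l) = 7/6 - l/6 (u(m, l) = 2 - (l - 1*(-5))/6 = 2 - (l + 5)/6 = 2 - (5 + l)/6 = 2 + (-⅚ - l/6) = 7/6 - l/6)
S(j) = 7/6 (S(j) = 7/6 - ⅙*0 = 7/6 + 0 = 7/6)
S(a(-1))² = (7/6)² = 49/36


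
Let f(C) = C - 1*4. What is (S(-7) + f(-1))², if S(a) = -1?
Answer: 36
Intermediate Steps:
f(C) = -4 + C (f(C) = C - 4 = -4 + C)
(S(-7) + f(-1))² = (-1 + (-4 - 1))² = (-1 - 5)² = (-6)² = 36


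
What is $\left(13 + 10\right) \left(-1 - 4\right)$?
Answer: $-115$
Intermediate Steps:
$\left(13 + 10\right) \left(-1 - 4\right) = 23 \left(-1 - 4\right) = 23 \left(-5\right) = -115$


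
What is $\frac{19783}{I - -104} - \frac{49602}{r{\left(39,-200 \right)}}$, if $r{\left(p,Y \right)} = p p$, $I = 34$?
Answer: $\frac{860921}{7774} \approx 110.74$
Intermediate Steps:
$r{\left(p,Y \right)} = p^{2}$
$\frac{19783}{I - -104} - \frac{49602}{r{\left(39,-200 \right)}} = \frac{19783}{34 - -104} - \frac{49602}{39^{2}} = \frac{19783}{34 + 104} - \frac{49602}{1521} = \frac{19783}{138} - \frac{16534}{507} = \frac{860921}{7774}$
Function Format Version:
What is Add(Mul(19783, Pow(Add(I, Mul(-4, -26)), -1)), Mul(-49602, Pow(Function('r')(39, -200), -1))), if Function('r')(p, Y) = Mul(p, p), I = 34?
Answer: Rational(860921, 7774) ≈ 110.74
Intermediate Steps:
Function('r')(p, Y) = Pow(p, 2)
Add(Mul(19783, Pow(Add(I, Mul(-4, -26)), -1)), Mul(-49602, Pow(Function('r')(39, -200), -1))) = Add(Mul(19783, Pow(Add(34, Mul(-4, -26)), -1)), Mul(-49602, Pow(Pow(39, 2), -1))) = Add(Mul(19783, Pow(Add(34, 104), -1)), Mul(-49602, Pow(1521, -1))) = Add(Mul(19783, Pow(138, -1)), Mul(-49602, Rational(1, 1521))) = Add(Mul(19783, Rational(1, 138)), Rational(-16534, 507)) = Add(Rational(19783, 138), Rational(-16534, 507)) = Rational(860921, 7774)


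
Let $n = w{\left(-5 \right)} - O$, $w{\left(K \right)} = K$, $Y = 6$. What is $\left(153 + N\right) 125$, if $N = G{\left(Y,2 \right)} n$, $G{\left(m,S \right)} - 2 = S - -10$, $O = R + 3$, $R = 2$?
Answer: $1625$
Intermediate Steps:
$O = 5$ ($O = 2 + 3 = 5$)
$n = -10$ ($n = -5 - 5 = -10$)
$G{\left(m,S \right)} = 12 + S$ ($G{\left(m,S \right)} = 2 + \left(S - -10\right) = 2 + \left(S + 10\right) = 2 + \left(10 + S\right) = 12 + S$)
$N = -140$ ($N = \left(12 + 2\right) \left(-10\right) = 14 \left(-10\right) = -140$)
$\left(153 + N\right) 125 = \left(153 - 140\right) 125 = 13 \cdot 125 = 1625$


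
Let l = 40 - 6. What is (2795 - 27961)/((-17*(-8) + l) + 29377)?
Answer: -25166/29547 ≈ -0.85173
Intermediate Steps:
l = 34
(2795 - 27961)/((-17*(-8) + l) + 29377) = (2795 - 27961)/((-17*(-8) + 34) + 29377) = -25166/((136 + 34) + 29377) = -25166/(170 + 29377) = -25166/29547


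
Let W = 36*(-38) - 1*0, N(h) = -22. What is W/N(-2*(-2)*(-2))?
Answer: 684/11 ≈ 62.182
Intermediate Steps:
W = -1368 (W = -1368 + 0 = -1368)
W/N(-2*(-2)*(-2)) = -1368/(-22) = -1368*(-1/22) = 684/11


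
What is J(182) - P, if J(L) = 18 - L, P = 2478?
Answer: -2642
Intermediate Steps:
J(182) - P = (18 - 1*182) - 1*2478 = (18 - 182) - 2478 = -164 - 2478 = -2642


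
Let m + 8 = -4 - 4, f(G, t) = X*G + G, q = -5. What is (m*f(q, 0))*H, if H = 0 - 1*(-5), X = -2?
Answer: -400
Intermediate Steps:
f(G, t) = -G (f(G, t) = -2*G + G = -G)
m = -16 (m = -8 + (-4 - 4) = -8 - 8 = -16)
H = 5 (H = 0 + 5 = 5)
(m*f(q, 0))*H = -(-16)*(-5)*5 = -16*5*5 = -80*5 = -400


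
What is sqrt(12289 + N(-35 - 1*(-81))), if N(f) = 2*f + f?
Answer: 17*sqrt(43) ≈ 111.48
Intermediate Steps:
N(f) = 3*f
sqrt(12289 + N(-35 - 1*(-81))) = sqrt(12289 + 3*(-35 - 1*(-81))) = sqrt(12289 + 3*(-35 + 81)) = sqrt(12289 + 3*46) = sqrt(12289 + 138) = sqrt(12427) = 17*sqrt(43)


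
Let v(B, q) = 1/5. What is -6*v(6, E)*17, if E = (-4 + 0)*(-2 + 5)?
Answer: -102/5 ≈ -20.400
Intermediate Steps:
E = -12 (E = -4*3 = -12)
v(B, q) = ⅕
-6*v(6, E)*17 = -6*⅕*17 = -6/5*17 = -102/5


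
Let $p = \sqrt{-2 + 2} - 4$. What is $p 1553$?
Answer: $-6212$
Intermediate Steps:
$p = -4$ ($p = \sqrt{0} - 4 = 0 - 4 = -4$)
$p 1553 = \left(-4\right) 1553 = -6212$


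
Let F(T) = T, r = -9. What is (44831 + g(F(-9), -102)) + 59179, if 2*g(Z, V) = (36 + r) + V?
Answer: 207945/2 ≈ 1.0397e+5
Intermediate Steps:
g(Z, V) = 27/2 + V/2 (g(Z, V) = ((36 - 9) + V)/2 = (27 + V)/2 = 27/2 + V/2)
(44831 + g(F(-9), -102)) + 59179 = (44831 + (27/2 + (½)*(-102))) + 59179 = (44831 + (27/2 - 51)) + 59179 = (44831 - 75/2) + 59179 = 89587/2 + 59179 = 207945/2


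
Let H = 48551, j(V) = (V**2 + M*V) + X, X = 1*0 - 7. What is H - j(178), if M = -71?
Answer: 29512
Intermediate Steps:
X = -7 (X = 0 - 7 = -7)
j(V) = -7 + V**2 - 71*V (j(V) = (V**2 - 71*V) - 7 = -7 + V**2 - 71*V)
H - j(178) = 48551 - (-7 + 178**2 - 71*178) = 48551 - (-7 + 31684 - 12638) = 48551 - 1*19039 = 48551 - 19039 = 29512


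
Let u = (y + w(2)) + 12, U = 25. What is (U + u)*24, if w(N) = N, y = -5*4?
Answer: 456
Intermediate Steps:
y = -20
u = -6 (u = (-20 + 2) + 12 = -18 + 12 = -6)
(U + u)*24 = (25 - 6)*24 = 19*24 = 456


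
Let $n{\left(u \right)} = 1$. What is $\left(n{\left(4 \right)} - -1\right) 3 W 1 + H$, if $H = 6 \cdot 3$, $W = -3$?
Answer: $0$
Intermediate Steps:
$H = 18$
$\left(n{\left(4 \right)} - -1\right) 3 W 1 + H = \left(1 - -1\right) 3 \left(-3\right) 1 + 18 = \left(1 + 1\right) \left(\left(-9\right) 1\right) + 18 = 2 \left(-9\right) + 18 = -18 + 18 = 0$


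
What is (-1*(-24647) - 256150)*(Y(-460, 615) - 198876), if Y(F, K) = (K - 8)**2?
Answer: -39256658219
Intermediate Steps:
Y(F, K) = (-8 + K)**2
(-1*(-24647) - 256150)*(Y(-460, 615) - 198876) = (-1*(-24647) - 256150)*((-8 + 615)**2 - 198876) = (24647 - 256150)*(607**2 - 198876) = -231503*(368449 - 198876) = -231503*169573 = -39256658219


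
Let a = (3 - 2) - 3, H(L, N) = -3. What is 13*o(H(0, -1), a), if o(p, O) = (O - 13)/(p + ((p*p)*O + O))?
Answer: 195/23 ≈ 8.4783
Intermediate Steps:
a = -2 (a = 1 - 3 = -2)
o(p, O) = (-13 + O)/(O + p + O*p²) (o(p, O) = (-13 + O)/(p + (p²*O + O)) = (-13 + O)/(p + (O*p² + O)) = (-13 + O)/(p + (O + O*p²)) = (-13 + O)/(O + p + O*p²))
13*o(H(0, -1), a) = 13*((-13 - 2)/(-2 - 3 - 2*(-3)²)) = 13*(-15/(-2 - 3 - 2*9)) = 13*(-15/(-2 - 3 - 18)) = 13*(-15/(-23)) = 13*(-1/23*(-15)) = 13*(15/23) = 195/23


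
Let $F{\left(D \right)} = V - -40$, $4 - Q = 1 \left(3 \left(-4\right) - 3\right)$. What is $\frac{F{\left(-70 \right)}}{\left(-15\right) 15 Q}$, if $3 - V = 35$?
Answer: $- \frac{8}{4275} \approx -0.0018713$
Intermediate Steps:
$V = -32$ ($V = 3 - 35 = -32$)
$Q = 19$ ($Q = 4 - 1 \left(3 \left(-4\right) - 3\right) = 4 - 1 \left(-12 - 3\right) = 4 - 1 \left(-15\right) = 4 - -15 = 4 + 15 = 19$)
$F{\left(D \right)} = 8$ ($F{\left(D \right)} = -32 - -40 = -32 + 40 = 8$)
$\frac{F{\left(-70 \right)}}{\left(-15\right) 15 Q} = \frac{8}{\left(-15\right) 15 \cdot 19} = \frac{8}{\left(-225\right) 19} = \frac{8}{-4275} = 8 \left(- \frac{1}{4275}\right) = - \frac{8}{4275}$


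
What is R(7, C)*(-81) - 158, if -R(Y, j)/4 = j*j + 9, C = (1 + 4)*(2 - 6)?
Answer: 132358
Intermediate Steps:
C = -20 (C = 5*(-4) = -20)
R(Y, j) = -36 - 4*j² (R(Y, j) = -4*(j*j + 9) = -4*(j² + 9) = -4*(9 + j²) = -36 - 4*j²)
R(7, C)*(-81) - 158 = (-36 - 4*(-20)²)*(-81) - 158 = (-36 - 4*400)*(-81) - 158 = (-36 - 1600)*(-81) - 158 = -1636*(-81) - 158 = 132516 - 158 = 132358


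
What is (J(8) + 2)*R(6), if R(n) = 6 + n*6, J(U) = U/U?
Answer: 126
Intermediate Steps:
J(U) = 1
R(n) = 6 + 6*n
(J(8) + 2)*R(6) = (1 + 2)*(6 + 6*6) = 3*(6 + 36) = 3*42 = 126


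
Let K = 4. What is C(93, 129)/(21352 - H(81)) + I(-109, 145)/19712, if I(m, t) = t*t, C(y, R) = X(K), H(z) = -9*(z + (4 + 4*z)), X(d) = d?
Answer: 526397673/493450496 ≈ 1.0668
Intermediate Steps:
H(z) = -36 - 45*z (H(z) = -9*(4 + 5*z) = -36 - 45*z)
C(y, R) = 4
I(m, t) = t²
C(93, 129)/(21352 - H(81)) + I(-109, 145)/19712 = 4/(21352 - (-36 - 45*81)) + 145²/19712 = 4/(21352 - (-36 - 3645)) + 21025*(1/19712) = 4/(21352 - 1*(-3681)) + 21025/19712 = 4/(21352 + 3681) + 21025/19712 = 4/25033 + 21025/19712 = 526397673/493450496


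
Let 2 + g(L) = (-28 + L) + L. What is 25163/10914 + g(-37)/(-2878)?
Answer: 36777085/15705246 ≈ 2.3417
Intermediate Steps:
g(L) = -30 + 2*L (g(L) = -2 + ((-28 + L) + L) = -2 + (-28 + 2*L) = -30 + 2*L)
25163/10914 + g(-37)/(-2878) = 25163/10914 + (-30 + 2*(-37))/(-2878) = 25163*(1/10914) + (-30 - 74)*(-1/2878) = 25163/10914 - 104*(-1/2878) = 25163/10914 + 52/1439 = 36777085/15705246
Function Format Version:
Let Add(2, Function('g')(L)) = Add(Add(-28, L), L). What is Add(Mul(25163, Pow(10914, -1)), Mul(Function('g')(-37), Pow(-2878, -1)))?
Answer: Rational(36777085, 15705246) ≈ 2.3417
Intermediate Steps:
Function('g')(L) = Add(-30, Mul(2, L)) (Function('g')(L) = Add(-2, Add(Add(-28, L), L)) = Add(-2, Add(-28, Mul(2, L))) = Add(-30, Mul(2, L)))
Add(Mul(25163, Pow(10914, -1)), Mul(Function('g')(-37), Pow(-2878, -1))) = Add(Mul(25163, Pow(10914, -1)), Mul(Add(-30, Mul(2, -37)), Pow(-2878, -1))) = Add(Mul(25163, Rational(1, 10914)), Mul(Add(-30, -74), Rational(-1, 2878))) = Add(Rational(25163, 10914), Mul(-104, Rational(-1, 2878))) = Add(Rational(25163, 10914), Rational(52, 1439)) = Rational(36777085, 15705246)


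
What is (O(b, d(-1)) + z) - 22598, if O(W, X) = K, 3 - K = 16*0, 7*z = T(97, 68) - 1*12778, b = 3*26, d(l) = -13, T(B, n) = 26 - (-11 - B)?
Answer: -170809/7 ≈ -24401.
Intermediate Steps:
T(B, n) = 37 + B (T(B, n) = 26 + (11 + B) = 37 + B)
b = 78
z = -12644/7 (z = ((37 + 97) - 1*12778)/7 = (134 - 12778)/7 = (⅐)*(-12644) = -12644/7 ≈ -1806.3)
K = 3 (K = 3 - 16*0 = 3 - 1*0 = 3 + 0 = 3)
O(W, X) = 3
(O(b, d(-1)) + z) - 22598 = (3 - 12644/7) - 22598 = -12623/7 - 22598 = -170809/7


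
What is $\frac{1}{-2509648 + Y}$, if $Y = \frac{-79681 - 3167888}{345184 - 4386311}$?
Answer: $- \frac{4041127}{10141803045727} \approx -3.9846 \cdot 10^{-7}$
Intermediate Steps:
$Y = \frac{3247569}{4041127}$ ($Y = - \frac{3247569}{-4041127} = \left(-3247569\right) \left(- \frac{1}{4041127}\right) = \frac{3247569}{4041127} \approx 0.80363$)
$\frac{1}{-2509648 + Y} = \frac{1}{-2509648 + \frac{3247569}{4041127}} = \frac{1}{- \frac{10141803045727}{4041127}} = - \frac{4041127}{10141803045727}$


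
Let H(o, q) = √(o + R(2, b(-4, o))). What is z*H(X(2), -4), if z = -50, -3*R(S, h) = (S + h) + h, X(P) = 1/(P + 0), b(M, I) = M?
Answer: -25*√10 ≈ -79.057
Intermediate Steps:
X(P) = 1/P
R(S, h) = -2*h/3 - S/3 (R(S, h) = -((S + h) + h)/3 = -(S + 2*h)/3 = -2*h/3 - S/3)
H(o, q) = √(2 + o) (H(o, q) = √(o + (-⅔*(-4) - ⅓*2)) = √(o + (8/3 - ⅔)) = √(o + 2) = √(2 + o))
z*H(X(2), -4) = -50*√(2 + 1/2) = -50*√(2 + ½) = -25*√10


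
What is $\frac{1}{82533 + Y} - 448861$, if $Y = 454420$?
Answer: $- \frac{241017260532}{536953} \approx -4.4886 \cdot 10^{5}$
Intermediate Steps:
$\frac{1}{82533 + Y} - 448861 = \frac{1}{82533 + 454420} - 448861 = \frac{1}{536953} - 448861 = - \frac{241017260532}{536953}$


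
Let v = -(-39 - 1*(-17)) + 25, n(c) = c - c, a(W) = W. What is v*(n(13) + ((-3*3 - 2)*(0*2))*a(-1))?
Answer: 0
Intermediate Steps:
n(c) = 0
v = 47 (v = -(-39 + 17) + 25 = -1*(-22) + 25 = 22 + 25 = 47)
v*(n(13) + ((-3*3 - 2)*(0*2))*a(-1)) = 47*(0 + ((-3*3 - 2)*(0*2))*(-1)) = 47*(0 + ((-9 - 2)*0)*(-1)) = 47*(0 - 11*0*(-1)) = 47*(0 + 0*(-1)) = 47*(0 + 0) = 47*0 = 0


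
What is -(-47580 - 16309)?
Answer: 63889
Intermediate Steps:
-(-47580 - 16309) = -1*(-63889) = 63889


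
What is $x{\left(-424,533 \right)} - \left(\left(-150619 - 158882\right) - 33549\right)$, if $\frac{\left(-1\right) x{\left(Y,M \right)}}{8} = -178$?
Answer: $344474$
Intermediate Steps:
$x{\left(Y,M \right)} = 1424$ ($x{\left(Y,M \right)} = \left(-8\right) \left(-178\right) = 1424$)
$x{\left(-424,533 \right)} - \left(\left(-150619 - 158882\right) - 33549\right) = 1424 - \left(\left(-150619 - 158882\right) - 33549\right) = 1424 - \left(-309501 - 33549\right) = 1424 - -343050 = 1424 + 343050 = 344474$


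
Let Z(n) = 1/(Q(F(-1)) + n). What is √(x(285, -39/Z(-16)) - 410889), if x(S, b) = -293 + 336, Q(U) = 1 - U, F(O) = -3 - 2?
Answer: I*√410846 ≈ 640.97*I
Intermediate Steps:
F(O) = -5
Z(n) = 1/(6 + n) (Z(n) = 1/((1 - 1*(-5)) + n) = 1/((1 + 5) + n) = 1/(6 + n))
x(S, b) = 43
√(x(285, -39/Z(-16)) - 410889) = √(43 - 410889) = √(-410846) = I*√410846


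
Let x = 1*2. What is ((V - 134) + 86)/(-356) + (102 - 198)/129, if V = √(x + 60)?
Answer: -2332/3827 - √62/356 ≈ -0.63147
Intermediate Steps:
x = 2
V = √62 (V = √(2 + 60) = √62 ≈ 7.8740)
((V - 134) + 86)/(-356) + (102 - 198)/129 = ((√62 - 134) + 86)/(-356) + (102 - 198)/129 = ((-134 + √62) + 86)*(-1/356) - 96*1/129 = (-48 + √62)*(-1/356) - 32/43 = (12/89 - √62/356) - 32/43 = -2332/3827 - √62/356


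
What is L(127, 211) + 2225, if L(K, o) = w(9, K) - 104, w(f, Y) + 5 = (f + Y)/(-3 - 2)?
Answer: 10444/5 ≈ 2088.8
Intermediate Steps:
w(f, Y) = -5 - Y/5 - f/5 (w(f, Y) = -5 + (f + Y)/(-3 - 2) = -5 + (Y + f)/(-5) = -5 + (Y + f)*(-⅕) = -5 + (-Y/5 - f/5) = -5 - Y/5 - f/5)
L(K, o) = -554/5 - K/5 (L(K, o) = (-5 - K/5 - ⅕*9) - 104 = (-5 - K/5 - 9/5) - 104 = (-34/5 - K/5) - 104 = -554/5 - K/5)
L(127, 211) + 2225 = (-554/5 - ⅕*127) + 2225 = (-554/5 - 127/5) + 2225 = -681/5 + 2225 = 10444/5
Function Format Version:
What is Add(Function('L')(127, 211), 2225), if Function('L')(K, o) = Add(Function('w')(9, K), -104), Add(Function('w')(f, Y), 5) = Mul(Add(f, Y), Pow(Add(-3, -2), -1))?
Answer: Rational(10444, 5) ≈ 2088.8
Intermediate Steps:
Function('w')(f, Y) = Add(-5, Mul(Rational(-1, 5), Y), Mul(Rational(-1, 5), f)) (Function('w')(f, Y) = Add(-5, Mul(Add(f, Y), Pow(Add(-3, -2), -1))) = Add(-5, Mul(Add(Y, f), Pow(-5, -1))) = Add(-5, Mul(Add(Y, f), Rational(-1, 5))) = Add(-5, Add(Mul(Rational(-1, 5), Y), Mul(Rational(-1, 5), f))) = Add(-5, Mul(Rational(-1, 5), Y), Mul(Rational(-1, 5), f)))
Function('L')(K, o) = Add(Rational(-554, 5), Mul(Rational(-1, 5), K)) (Function('L')(K, o) = Add(Add(-5, Mul(Rational(-1, 5), K), Mul(Rational(-1, 5), 9)), -104) = Add(Add(-5, Mul(Rational(-1, 5), K), Rational(-9, 5)), -104) = Add(Add(Rational(-34, 5), Mul(Rational(-1, 5), K)), -104) = Add(Rational(-554, 5), Mul(Rational(-1, 5), K)))
Add(Function('L')(127, 211), 2225) = Add(Add(Rational(-554, 5), Mul(Rational(-1, 5), 127)), 2225) = Add(Add(Rational(-554, 5), Rational(-127, 5)), 2225) = Add(Rational(-681, 5), 2225) = Rational(10444, 5)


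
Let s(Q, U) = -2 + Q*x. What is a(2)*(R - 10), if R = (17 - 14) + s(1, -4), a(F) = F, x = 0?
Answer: -18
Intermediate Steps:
s(Q, U) = -2 (s(Q, U) = -2 + Q*0 = -2 + 0 = -2)
R = 1 (R = (17 - 14) - 2 = 3 - 2 = 1)
a(2)*(R - 10) = 2*(1 - 10) = 2*(-9) = -18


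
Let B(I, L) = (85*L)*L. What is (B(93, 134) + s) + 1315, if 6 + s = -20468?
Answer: 1507101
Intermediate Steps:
s = -20474 (s = -6 - 20468 = -20474)
B(I, L) = 85*L**2
(B(93, 134) + s) + 1315 = (85*134**2 - 20474) + 1315 = (85*17956 - 20474) + 1315 = (1526260 - 20474) + 1315 = 1505786 + 1315 = 1507101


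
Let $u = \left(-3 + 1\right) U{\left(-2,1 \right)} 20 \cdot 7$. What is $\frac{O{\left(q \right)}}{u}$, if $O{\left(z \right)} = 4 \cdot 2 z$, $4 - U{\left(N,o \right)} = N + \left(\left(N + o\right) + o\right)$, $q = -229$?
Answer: $\frac{229}{210} \approx 1.0905$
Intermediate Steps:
$U{\left(N,o \right)} = 4 - 2 N - 2 o$ ($U{\left(N,o \right)} = 4 - \left(N + \left(\left(N + o\right) + o\right)\right) = 4 - \left(N + \left(N + 2 o\right)\right) = 4 - \left(2 N + 2 o\right) = 4 - 2 N - 2 o$)
$O{\left(z \right)} = 8 z$
$u = -1680$ ($u = \left(-3 + 1\right) \left(4 - -4 - 2\right) 20 \cdot 7 = - 2 \left(4 + 4 - 2\right) 20 \cdot 7 = \left(-2\right) 6 \cdot 20 \cdot 7 = \left(-12\right) 20 \cdot 7 = \left(-240\right) 7 = -1680$)
$\frac{O{\left(q \right)}}{u} = \frac{8 \left(-229\right)}{-1680} = \left(-1832\right) \left(- \frac{1}{1680}\right) = \frac{229}{210}$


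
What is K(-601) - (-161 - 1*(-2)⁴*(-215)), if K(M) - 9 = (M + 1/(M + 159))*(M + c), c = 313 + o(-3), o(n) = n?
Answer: 75856773/442 ≈ 1.7162e+5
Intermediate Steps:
c = 310 (c = 313 - 3 = 310)
K(M) = 9 + (310 + M)*(M + 1/(159 + M)) (K(M) = 9 + (M + 1/(M + 159))*(M + 310) = 9 + (M + 1/(159 + M))*(310 + M) = 9 + (310 + M)*(M + 1/(159 + M)))
K(-601) - (-161 - 1*(-2)⁴*(-215)) = (1741 + (-601)³ + 469*(-601)² + 49300*(-601))/(159 - 601) - (-161 - 1*(-2)⁴*(-215)) = (1741 - 217081801 + 469*361201 - 29629300)/(-442) - (-161 - 1*16*(-215)) = -(1741 - 217081801 + 169403269 - 29629300)/442 - (-161 - 16*(-215)) = -1/442*(-77306091) - (-161 + 3440) = 77306091/442 - 1*3279 = 77306091/442 - 3279 = 75856773/442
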